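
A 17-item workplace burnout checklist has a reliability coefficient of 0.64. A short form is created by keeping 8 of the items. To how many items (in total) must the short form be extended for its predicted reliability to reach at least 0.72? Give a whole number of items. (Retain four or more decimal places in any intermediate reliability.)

25

Short-form reliability: n = 8/17 = 0.4706; r_8 = n·r/(1+(n−1)r) ≈ 0.4555
Then solve for n' with r_old = 0.4555, r_target = 0.72: n' = 0.72(1 − 0.4555)/[0.4555(1 − 0.72)] = 3.0739
Total items = 3.0739 × 8 = 24.59, rounded up to 25.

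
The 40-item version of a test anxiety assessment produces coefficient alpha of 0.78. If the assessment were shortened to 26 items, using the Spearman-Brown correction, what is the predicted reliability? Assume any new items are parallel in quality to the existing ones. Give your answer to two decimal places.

0.70

The new length is 26/40 = 0.65 times the old.
By Spearman-Brown, r_new = n r / (1 + (n − 1) r).
r_new = 0.65·0.78 / [1 + (0.65 − 1)·0.78]
r_new = 0.5070 / 0.7270 ≈ 0.6974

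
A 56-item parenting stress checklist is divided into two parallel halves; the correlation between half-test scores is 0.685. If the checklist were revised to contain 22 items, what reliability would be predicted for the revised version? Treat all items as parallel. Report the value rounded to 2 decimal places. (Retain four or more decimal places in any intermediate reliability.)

0.63

Full-test reliability from the split-half r: r_full = 2(0.685)/(1 + 0.685) = 0.8131
Then adjust to 22 items: n = 22/56 = 0.3929
r_new = n·r_full / (1 + (n − 1)·r_full) = 0.3195 / 0.5064 ≈ 0.6309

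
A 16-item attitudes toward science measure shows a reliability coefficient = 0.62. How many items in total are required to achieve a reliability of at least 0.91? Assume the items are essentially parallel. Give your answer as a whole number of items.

Invert Spearman-Brown to solve for n:
n = r*(1 − r) / [ r (1 − r*) ]
n = 0.91(1 − 0.62) / [0.62(1 − 0.91)]
n = 0.3458 / 0.0558 ≈ 6.1971
So the test needs 6.1971 × 16 ≈ 99.15 items; rounding up, 100.

100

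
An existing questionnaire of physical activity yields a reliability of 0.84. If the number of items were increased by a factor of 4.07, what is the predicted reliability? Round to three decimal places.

By Spearman-Brown, r_new = n r / (1 + (n − 1) r).
r_new = 4.07·0.84 / [1 + (4.07 − 1)·0.84]
r_new = 3.4188 / 3.5788 ≈ 0.9553

0.955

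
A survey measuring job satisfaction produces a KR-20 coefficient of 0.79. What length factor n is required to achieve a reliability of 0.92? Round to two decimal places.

Spearman-Brown solved for the length factor n:
n = r*(1 − r) / [ r (1 − r*) ]
n = 0.92 × (1 − 0.79) / [ 0.79 × (1 − 0.92) ]
  = 0.1932 / 0.0632 = 3.0570

3.06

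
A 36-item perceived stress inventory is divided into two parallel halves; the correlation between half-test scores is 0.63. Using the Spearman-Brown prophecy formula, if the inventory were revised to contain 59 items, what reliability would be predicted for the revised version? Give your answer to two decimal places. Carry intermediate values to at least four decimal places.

0.85

Spearman-Brown correction (n = 2): r_full = 2·0.63/(1 + 0.63) = 0.7730
Then adjust to 59 items: n = 59/36 = 1.6389
r_new = n·r_full / (1 + (n − 1)·r_full) = 1.2669 / 1.4939 ≈ 0.8480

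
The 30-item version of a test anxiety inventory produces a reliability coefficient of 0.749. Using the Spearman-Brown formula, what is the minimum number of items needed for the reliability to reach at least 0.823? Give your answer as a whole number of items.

47

Invert Spearman-Brown to solve for n:
n = r_target (1 − r_old) / [ r_old (1 − r_target) ]
n = 0.823(1 − 0.749) / [0.749(1 − 0.823)]
n = 0.206573 / 0.132573 ≈ 1.5582
1.5582 × 30 = 46.75 → 47 items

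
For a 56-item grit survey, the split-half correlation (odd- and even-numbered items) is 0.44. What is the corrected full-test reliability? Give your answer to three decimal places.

The full test is twice the length of either half (n = 2).
r_full = 2(0.44) / (1 + 0.44)
       = 0.8800 / 1.4400 = 0.6111

0.611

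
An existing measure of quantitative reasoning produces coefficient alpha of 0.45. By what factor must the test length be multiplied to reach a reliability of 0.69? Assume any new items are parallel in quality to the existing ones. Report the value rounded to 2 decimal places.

Spearman-Brown solved for the length factor n:
n = r_target (1 − r_old) / [ r_old (1 − r_target) ]
n = [0.69 × 0.55] / [0.45 × 0.31]
  = 0.3795 / 0.1395 = 2.7204

2.72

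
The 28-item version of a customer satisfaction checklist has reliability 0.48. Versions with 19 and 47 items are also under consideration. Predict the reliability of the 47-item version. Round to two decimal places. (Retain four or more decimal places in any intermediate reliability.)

0.61

Only the ratio of lengths matters: n = 47/28 = 1.6786
r_{47} = n·r / (1 + (n − 1)·r) = 0.8057 / 1.3257 ≈ 0.6078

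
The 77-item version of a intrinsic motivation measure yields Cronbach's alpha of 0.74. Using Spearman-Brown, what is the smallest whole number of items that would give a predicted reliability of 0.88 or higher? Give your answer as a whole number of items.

199

n = [0.88 × 0.26] / [0.74 × 0.12]
n = 0.2288 / 0.0888 ≈ 2.5766
So the test needs 2.5766 × 77 ≈ 198.40 items; rounding up, 199.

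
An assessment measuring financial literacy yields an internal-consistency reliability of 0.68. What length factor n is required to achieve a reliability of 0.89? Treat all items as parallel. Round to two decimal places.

3.81

n = [0.89 × 0.32] / [0.68 × 0.11]
n = 0.2848 / 0.0748 ≈ 3.8075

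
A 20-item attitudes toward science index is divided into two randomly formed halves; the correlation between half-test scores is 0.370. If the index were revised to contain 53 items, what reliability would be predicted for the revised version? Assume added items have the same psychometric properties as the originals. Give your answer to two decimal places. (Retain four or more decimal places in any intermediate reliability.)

Spearman-Brown correction (n = 2): r_full = 2·0.370/(1 + 0.370) = 0.5401
Then adjust to 53 items: n = 53/20 = 2.6500
r_new = n·r_full / (1 + (n − 1)·r_full) = 1.4313 / 1.8912 ≈ 0.7568

0.76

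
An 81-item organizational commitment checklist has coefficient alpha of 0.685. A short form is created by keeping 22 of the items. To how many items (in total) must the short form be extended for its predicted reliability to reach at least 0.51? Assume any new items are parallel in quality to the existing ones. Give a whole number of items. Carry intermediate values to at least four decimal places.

Short-form reliability: n = 22/81 = 0.2716; r_22 = n·r/(1+(n−1)r) ≈ 0.3713
Then solve for n' with r_old = 0.3713, r_target = 0.51: n' = 0.51(1 − 0.3713)/[0.3713(1 − 0.51)] = 1.7624
Items = 1.7624 × 22 ≈ 38.77 → 39

39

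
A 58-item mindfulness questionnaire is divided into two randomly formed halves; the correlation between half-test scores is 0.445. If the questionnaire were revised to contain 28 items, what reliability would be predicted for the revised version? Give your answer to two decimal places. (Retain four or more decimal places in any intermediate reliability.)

0.44

Full-test reliability from the split-half r: r_full = 2(0.445)/(1 + 0.445) = 0.6159
Length factor from 58 to 28 items: n = 28/58 = 0.4828
r_new = n·r_full / (1 + (n − 1)·r_full) = 0.2974 / 0.6815 ≈ 0.4364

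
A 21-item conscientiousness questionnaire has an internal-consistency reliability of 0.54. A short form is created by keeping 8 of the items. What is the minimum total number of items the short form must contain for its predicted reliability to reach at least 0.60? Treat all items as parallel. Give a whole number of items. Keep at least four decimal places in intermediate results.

First, r for the 8-item form: n = 8/21 = 0.3810, so r_8 = 0.3810·0.54/(1 + (0.3810 − 1)·0.54) = 0.3090
Length factor from the short form to reach 0.60: n' = 0.60(1 − 0.3090) / [0.3090(1 − 0.60)] ≈ 3.3544
Total items = 3.3544 × 8 = 26.84, rounded up to 27.

27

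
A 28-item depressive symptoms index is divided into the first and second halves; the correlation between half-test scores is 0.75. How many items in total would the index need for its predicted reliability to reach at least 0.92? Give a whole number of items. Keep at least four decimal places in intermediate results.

54

Corrected full-test reliability: r_full = 2 × 0.75 / (1 + 0.75) ≈ 0.8571
n = r_tgt(1 − r_full) / [r_full(1 − r_tgt)] = 0.92 × 0.1429 / (0.8571 × 0.08) ≈ 1.9173
Items = 1.9173 × 28 ≈ 53.68 → 54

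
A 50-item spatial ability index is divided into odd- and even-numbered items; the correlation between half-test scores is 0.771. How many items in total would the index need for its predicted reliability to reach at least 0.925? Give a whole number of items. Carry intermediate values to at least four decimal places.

92

Corrected full-test reliability: r_full = 2 × 0.771 / (1 + 0.771) ≈ 0.8707
n = r_tgt(1 − r_full) / [r_full(1 − r_tgt)] = 0.925 × 0.1293 / (0.8707 × 0.075) ≈ 1.8315
Required items = 1.8315 × 50 = 91.57, so 92 items.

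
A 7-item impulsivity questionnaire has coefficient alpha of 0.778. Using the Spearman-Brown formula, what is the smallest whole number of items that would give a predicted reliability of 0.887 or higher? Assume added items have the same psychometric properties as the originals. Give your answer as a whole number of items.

16

n = 0.887 × (1 − 0.778) / [ 0.778 × (1 − 0.887) ]
  = 0.196914 / 0.087914 = 2.2398
2.2398 × 7 = 15.68 → 16 items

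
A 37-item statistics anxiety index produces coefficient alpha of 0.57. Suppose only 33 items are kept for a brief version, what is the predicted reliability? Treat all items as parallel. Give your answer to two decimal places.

0.54

The new length is 33/37 = 0.8919 times the old.
r_new = (0.8919 × 0.57) / (1 + (0.8919 − 1) × 0.57)
     = 0.5084 / 0.9384 = 0.5418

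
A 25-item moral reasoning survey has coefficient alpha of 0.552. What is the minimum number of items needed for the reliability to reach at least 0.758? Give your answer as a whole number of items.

64

Spearman-Brown solved for the length factor n:
n = r_target (1 − r_old) / [ r_old (1 − r_target) ]
n = [0.758 × 0.448] / [0.552 × 0.242]
  = 0.339584 / 0.133584 = 2.5421
Items needed = n × 25 = 2.5421 × 25 ≈ 63.55 → round up to 64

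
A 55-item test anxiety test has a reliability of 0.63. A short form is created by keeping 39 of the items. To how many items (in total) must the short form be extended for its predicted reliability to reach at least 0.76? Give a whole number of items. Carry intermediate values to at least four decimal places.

Short-form reliability: n = 39/55 = 0.7091; r_39 = n·r/(1+(n−1)r) ≈ 0.5470
Length factor from the short form to reach 0.76: n' = 0.76(1 − 0.5470) / [0.5470(1 − 0.76)] ≈ 2.6225
Total items = 2.6225 × 39 = 102.28, rounded up to 103.

103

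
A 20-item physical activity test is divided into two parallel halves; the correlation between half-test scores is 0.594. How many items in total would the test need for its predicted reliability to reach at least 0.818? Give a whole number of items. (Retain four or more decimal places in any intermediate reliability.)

31

r_full = 2(0.594)/(1 + 0.594) = 0.7453
Solve Spearman-Brown for n: n = 0.818(1 − 0.7453) / [0.7453(1 − 0.818)] = 1.5360
Items = 1.5360 × 20 ≈ 30.72 → 31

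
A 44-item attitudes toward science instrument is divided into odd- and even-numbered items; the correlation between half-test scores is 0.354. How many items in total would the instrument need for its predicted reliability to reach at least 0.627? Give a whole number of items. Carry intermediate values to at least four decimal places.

68

r_full = 2(0.354)/(1 + 0.354) = 0.5229
n = r_tgt(1 − r_full) / [r_full(1 − r_tgt)] = 0.627 × 0.4771 / (0.5229 × 0.373) ≈ 1.5337
Required items = 1.5337 × 44 = 67.48, so 68 items.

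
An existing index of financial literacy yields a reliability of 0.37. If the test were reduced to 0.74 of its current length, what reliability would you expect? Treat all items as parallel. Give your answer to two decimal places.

By Spearman-Brown, r_new = n r / (1 + (n − 1) r).
r_new = (0.74 × 0.37) / (1 + (0.74 − 1) × 0.37)
     = 0.2738 / 0.9038 = 0.3029

0.30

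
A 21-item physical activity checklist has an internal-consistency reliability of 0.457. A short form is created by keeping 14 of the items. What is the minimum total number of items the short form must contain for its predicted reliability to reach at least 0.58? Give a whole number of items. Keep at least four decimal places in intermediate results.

35

First, r for the 14-item form: n = 14/21 = 0.6667, so r_14 = 0.6667·0.457/(1 + (0.6667 − 1)·0.457) = 0.3594
Length factor from the short form to reach 0.58: n' = 0.58(1 − 0.3594) / [0.3594(1 − 0.58)] ≈ 2.4614
Total items = 2.4614 × 14 = 34.46, rounded up to 35.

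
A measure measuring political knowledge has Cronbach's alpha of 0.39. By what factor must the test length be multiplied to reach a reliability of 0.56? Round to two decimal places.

1.99

Invert Spearman-Brown to solve for n:
n = r*(1 − r) / [ r (1 − r*) ]
n = 0.56(1 − 0.39) / [0.39(1 − 0.56)]
  = 0.3416 / 0.1716 = 1.9907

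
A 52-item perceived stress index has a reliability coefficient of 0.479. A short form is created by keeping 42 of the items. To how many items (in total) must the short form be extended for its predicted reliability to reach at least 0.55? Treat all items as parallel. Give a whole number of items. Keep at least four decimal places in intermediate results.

First, r for the 42-item form: n = 42/52 = 0.8077, so r_42 = 0.8077·0.479/(1 + (0.8077 − 1)·0.479) = 0.4261
Then solve for n' with r_old = 0.4261, r_target = 0.55: n' = 0.55(1 − 0.4261)/[0.4261(1 − 0.55)] = 1.6462
Items = 1.6462 × 42 ≈ 69.14 → 70

70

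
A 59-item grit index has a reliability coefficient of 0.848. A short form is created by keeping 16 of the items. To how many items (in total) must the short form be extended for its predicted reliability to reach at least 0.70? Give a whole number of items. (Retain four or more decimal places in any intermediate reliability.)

25

First, r for the 16-item form: n = 16/59 = 0.2712, so r_16 = 0.2712·0.848/(1 + (0.2712 − 1)·0.848) = 0.6021
Then solve for n' with r_old = 0.6021, r_target = 0.70: n' = 0.70(1 − 0.6021)/[0.6021(1 − 0.70)] = 1.5420
Total items = 1.5420 × 16 = 24.67, rounded up to 25.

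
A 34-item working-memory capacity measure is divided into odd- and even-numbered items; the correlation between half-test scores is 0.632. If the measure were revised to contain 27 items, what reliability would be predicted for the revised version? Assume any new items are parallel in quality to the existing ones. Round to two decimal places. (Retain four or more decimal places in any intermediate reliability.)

Spearman-Brown correction (n = 2): r_full = 2·0.632/(1 + 0.632) = 0.7745
Length factor from 34 to 27 items: n = 27/34 = 0.7941
r_new = n·r_full / (1 + (n − 1)·r_full) = 0.6150 / 0.8405 ≈ 0.7317

0.73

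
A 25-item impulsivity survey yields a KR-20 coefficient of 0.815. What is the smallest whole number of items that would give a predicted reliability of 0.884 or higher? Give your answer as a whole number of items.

44

n = 0.884(1 − 0.815) / [0.815(1 − 0.884)]
  = 0.163540 / 0.094540 = 1.7298
1.7298 × 25 = 43.24 → 44 items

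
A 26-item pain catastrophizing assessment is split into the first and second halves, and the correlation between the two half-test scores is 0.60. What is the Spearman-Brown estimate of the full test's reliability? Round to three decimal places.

0.750

The full test is twice the length of either half (n = 2).
r_full = 2(0.60) / (1 + 0.60)
r_full = 1.2000 / 1.6000 ≈ 0.7500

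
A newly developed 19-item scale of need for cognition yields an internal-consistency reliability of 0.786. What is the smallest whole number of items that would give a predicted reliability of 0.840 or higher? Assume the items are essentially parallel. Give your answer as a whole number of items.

28

Rearranging the Spearman-Brown formula for n,
n = r_target (1 − r_old) / [ r_old (1 − r_target) ]
n = 0.840(1 − 0.786) / [0.786(1 − 0.840)]
  = 0.179760 / 0.125760 = 1.4294
So the test needs 1.4294 × 19 ≈ 27.16 items; rounding up, 28.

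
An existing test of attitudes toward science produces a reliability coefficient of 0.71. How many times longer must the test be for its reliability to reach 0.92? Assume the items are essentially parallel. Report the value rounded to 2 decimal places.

4.70

Rearranging the Spearman-Brown formula for n,
n = r*(1 − r) / [ r (1 − r*) ]
n = 0.92(1 − 0.71) / [0.71(1 − 0.92)]
n = 0.2668 / 0.0568 ≈ 4.6972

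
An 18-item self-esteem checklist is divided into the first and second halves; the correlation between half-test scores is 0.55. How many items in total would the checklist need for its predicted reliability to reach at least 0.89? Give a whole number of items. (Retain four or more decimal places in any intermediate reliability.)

60

Corrected full-test reliability: r_full = 2 × 0.55 / (1 + 0.55) ≈ 0.7097
Solve Spearman-Brown for n: n = 0.89(1 − 0.7097) / [0.7097(1 − 0.89)] = 3.3096
Required items = 3.3096 × 18 = 59.57, so 60 items.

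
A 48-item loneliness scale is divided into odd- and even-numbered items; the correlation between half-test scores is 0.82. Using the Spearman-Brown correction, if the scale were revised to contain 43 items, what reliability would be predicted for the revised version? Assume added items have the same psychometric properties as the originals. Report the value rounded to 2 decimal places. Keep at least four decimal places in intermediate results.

First correct the split-half correlation to full-test reliability: r_full = 2 × 0.82 / (1 + 0.82) ≈ 0.9011
Length factor from 48 to 43 items: n = 43/48 = 0.8958
r_new = n·r_full / (1 + (n − 1)·r_full) = 0.8072 / 0.9061 ≈ 0.8909

0.89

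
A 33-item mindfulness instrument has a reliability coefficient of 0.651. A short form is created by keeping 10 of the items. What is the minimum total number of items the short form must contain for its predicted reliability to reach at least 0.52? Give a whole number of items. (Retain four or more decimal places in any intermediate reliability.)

20

First, r for the 10-item form: n = 10/33 = 0.3030, so r_10 = 0.3030·0.651/(1 + (0.3030 − 1)·0.651) = 0.3611
Length factor from the short form to reach 0.52: n' = 0.52(1 − 0.3611) / [0.3611(1 − 0.52)] ≈ 1.9168
Total items = 1.9168 × 10 = 19.17, rounded up to 20.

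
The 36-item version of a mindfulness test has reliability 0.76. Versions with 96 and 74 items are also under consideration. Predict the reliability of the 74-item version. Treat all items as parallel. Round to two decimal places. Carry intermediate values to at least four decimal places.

0.87

The 96-item form is not needed; work directly from the 36-item form with n = 74/36 = 2.0556.
r_{74} = n·r / (1 + (n − 1)·r) = 1.5623 / 1.8023 ≈ 0.8668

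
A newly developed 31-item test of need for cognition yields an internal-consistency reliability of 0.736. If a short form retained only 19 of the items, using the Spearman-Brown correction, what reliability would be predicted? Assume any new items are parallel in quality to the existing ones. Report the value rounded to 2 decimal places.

0.63

Length ratio n = 19/31 = 0.6129
r_new = (0.6129 × 0.736) / (1 + (0.6129 − 1) × 0.736)
     = 0.4511 / 0.7151 = 0.6308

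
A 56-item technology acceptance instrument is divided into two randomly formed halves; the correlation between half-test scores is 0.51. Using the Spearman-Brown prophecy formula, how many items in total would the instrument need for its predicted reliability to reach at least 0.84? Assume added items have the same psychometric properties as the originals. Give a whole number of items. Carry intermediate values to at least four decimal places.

r_full = 2(0.51)/(1 + 0.51) = 0.6755
Solve Spearman-Brown for n: n = 0.84(1 − 0.6755) / [0.6755(1 − 0.84)] = 2.5220
Items = 2.5220 × 56 ≈ 141.23 → 142

142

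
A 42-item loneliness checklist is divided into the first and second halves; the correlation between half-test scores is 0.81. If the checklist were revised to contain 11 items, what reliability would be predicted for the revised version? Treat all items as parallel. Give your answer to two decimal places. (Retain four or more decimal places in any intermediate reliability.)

Full-test reliability from the split-half r: r_full = 2(0.81)/(1 + 0.81) = 0.8950
Then adjust to 11 items: n = 11/42 = 0.2619
r_new = n·r_full / (1 + (n − 1)·r_full) = 0.2344 / 0.3394 ≈ 0.6906

0.69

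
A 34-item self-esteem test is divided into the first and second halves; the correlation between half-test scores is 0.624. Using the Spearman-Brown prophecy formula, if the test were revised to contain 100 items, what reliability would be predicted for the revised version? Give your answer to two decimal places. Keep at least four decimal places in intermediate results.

Full-test reliability from the split-half r: r_full = 2(0.624)/(1 + 0.624) = 0.7685
Then adjust to 100 items: n = 100/34 = 2.9412
r_new = n·r_full / (1 + (n − 1)·r_full) = 2.2603 / 2.4918 ≈ 0.9071

0.91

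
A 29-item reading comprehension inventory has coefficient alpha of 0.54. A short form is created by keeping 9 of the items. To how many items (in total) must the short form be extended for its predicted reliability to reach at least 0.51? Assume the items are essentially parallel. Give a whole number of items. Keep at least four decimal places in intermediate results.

26

First, r for the 9-item form: n = 9/29 = 0.3103, so r_9 = 0.3103·0.54/(1 + (0.3103 − 1)·0.54) = 0.2670
Length factor from the short form to reach 0.51: n' = 0.51(1 − 0.2670) / [0.2670(1 − 0.51)] ≈ 2.8574
Items = 2.8574 × 9 ≈ 25.72 → 26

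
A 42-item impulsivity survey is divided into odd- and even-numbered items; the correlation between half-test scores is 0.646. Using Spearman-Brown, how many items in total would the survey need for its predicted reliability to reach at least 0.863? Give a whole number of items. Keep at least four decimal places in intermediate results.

73

r_full = 2(0.646)/(1 + 0.646) = 0.7849
Solve Spearman-Brown for n: n = 0.863(1 − 0.7849) / [0.7849(1 − 0.863)] = 1.7263
Required items = 1.7263 × 42 = 72.50, so 73 items.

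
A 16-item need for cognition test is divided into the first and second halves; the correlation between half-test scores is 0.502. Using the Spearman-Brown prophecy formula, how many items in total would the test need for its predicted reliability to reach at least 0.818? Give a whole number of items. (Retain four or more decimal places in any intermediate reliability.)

36

r_full = 2(0.502)/(1 + 0.502) = 0.6684
n = r_tgt(1 − r_full) / [r_full(1 − r_tgt)] = 0.818 × 0.3316 / (0.6684 × 0.182) ≈ 2.2298
Items = 2.2298 × 16 ≈ 35.68 → 36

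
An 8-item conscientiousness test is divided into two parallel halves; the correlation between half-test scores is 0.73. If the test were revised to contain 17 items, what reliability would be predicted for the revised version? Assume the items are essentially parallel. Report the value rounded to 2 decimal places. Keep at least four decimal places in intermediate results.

0.92

Spearman-Brown correction (n = 2): r_full = 2·0.73/(1 + 0.73) = 0.8439
Length factor from 8 to 17 items: n = 17/8 = 2.1250
r_new = n·r_full / (1 + (n − 1)·r_full) = 1.7933 / 1.9494 ≈ 0.9199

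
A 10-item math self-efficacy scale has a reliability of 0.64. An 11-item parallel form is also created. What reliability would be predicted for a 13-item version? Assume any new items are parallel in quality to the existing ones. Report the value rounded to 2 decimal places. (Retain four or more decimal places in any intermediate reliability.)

0.70

Only the ratio of lengths matters: n = 13/10 = 1.3000
r_{13} = n·r / (1 + (n − 1)·r) = 0.8320 / 1.1920 ≈ 0.6980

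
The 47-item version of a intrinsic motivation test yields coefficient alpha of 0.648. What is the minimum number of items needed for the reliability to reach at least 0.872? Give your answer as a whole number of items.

174

Invert Spearman-Brown to solve for n:
n = r*(1 − r) / [ r (1 − r*) ]
n = 0.872 × (1 − 0.648) / [ 0.648 × (1 − 0.872) ]
  = 0.306944 / 0.082944 = 3.7006
So the test needs 3.7006 × 47 ≈ 173.93 items; rounding up, 174.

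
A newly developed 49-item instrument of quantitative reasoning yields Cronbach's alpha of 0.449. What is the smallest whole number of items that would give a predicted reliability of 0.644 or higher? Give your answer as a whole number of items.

Spearman-Brown solved for the length factor n:
n = r*(1 − r) / [ r (1 − r*) ]
n = [0.644 × 0.551] / [0.449 × 0.356]
n = 0.354844 / 0.159844 ≈ 2.2199
2.2199 × 49 = 108.78 → 109 items

109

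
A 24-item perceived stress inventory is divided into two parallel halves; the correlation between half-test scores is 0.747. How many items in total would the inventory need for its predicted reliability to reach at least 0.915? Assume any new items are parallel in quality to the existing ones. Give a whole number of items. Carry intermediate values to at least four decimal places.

r_full = 2(0.747)/(1 + 0.747) = 0.8552
n = r_tgt(1 − r_full) / [r_full(1 − r_tgt)] = 0.915 × 0.1448 / (0.8552 × 0.085) ≈ 1.8226
Items = 1.8226 × 24 ≈ 43.74 → 44

44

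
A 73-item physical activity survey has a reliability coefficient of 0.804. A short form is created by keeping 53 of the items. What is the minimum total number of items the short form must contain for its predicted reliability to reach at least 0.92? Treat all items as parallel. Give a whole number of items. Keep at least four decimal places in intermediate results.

205

First, r for the 53-item form: n = 53/73 = 0.7260, so r_53 = 0.7260·0.804/(1 + (0.7260 − 1)·0.804) = 0.7486
Length factor from the short form to reach 0.92: n' = 0.92(1 − 0.7486) / [0.7486(1 − 0.92)] ≈ 3.8620
Items = 3.8620 × 53 ≈ 204.69 → 205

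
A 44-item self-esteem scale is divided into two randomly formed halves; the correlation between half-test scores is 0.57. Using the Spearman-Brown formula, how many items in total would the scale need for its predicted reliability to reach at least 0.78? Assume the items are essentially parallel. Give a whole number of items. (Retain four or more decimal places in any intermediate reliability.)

r_full = 2(0.57)/(1 + 0.57) = 0.7261
Solve Spearman-Brown for n: n = 0.78(1 − 0.7261) / [0.7261(1 − 0.78)] = 1.3374
Items = 1.3374 × 44 ≈ 58.85 → 59

59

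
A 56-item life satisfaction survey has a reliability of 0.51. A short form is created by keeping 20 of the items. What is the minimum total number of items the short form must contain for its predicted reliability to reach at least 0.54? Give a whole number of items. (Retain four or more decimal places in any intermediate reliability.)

64

Short-form reliability: n = 20/56 = 0.3571; r_20 = n·r/(1+(n−1)r) ≈ 0.2710
Then solve for n' with r_old = 0.2710, r_target = 0.54: n' = 0.54(1 − 0.2710)/[0.2710(1 − 0.54)] = 3.1579
Items = 3.1579 × 20 ≈ 63.16 → 64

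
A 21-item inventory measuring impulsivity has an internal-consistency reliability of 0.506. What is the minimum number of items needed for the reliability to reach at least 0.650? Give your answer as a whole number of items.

39

Rearranging the Spearman-Brown formula for n,
n = r_target (1 − r_old) / [ r_old (1 − r_target) ]
n = 0.650 × (1 − 0.506) / [ 0.506 × (1 − 0.650) ]
  = 0.321100 / 0.177100 = 1.8131
1.8131 × 21 = 38.08 → 39 items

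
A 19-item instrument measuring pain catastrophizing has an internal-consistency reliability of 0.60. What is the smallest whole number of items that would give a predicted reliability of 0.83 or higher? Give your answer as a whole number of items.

62

Invert Spearman-Brown to solve for n:
n = r*(1 − r) / [ r (1 − r*) ]
n = 0.83(1 − 0.60) / [0.60(1 − 0.83)]
  = 0.3320 / 0.1020 = 3.2549
So the test needs 3.2549 × 19 ≈ 61.84 items; rounding up, 62.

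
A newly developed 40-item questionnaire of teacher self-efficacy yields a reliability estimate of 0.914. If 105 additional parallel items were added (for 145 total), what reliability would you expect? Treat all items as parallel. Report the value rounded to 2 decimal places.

The new length is 145/40 = 3.625 times the old.
Spearman-Brown: r_new = n·r / (1 + (n − 1)·r)
r_new = (3.625 × 0.914) / (1 + (3.625 − 1) × 0.914)
     = 3.3133 / 3.3992 = 0.9747

0.97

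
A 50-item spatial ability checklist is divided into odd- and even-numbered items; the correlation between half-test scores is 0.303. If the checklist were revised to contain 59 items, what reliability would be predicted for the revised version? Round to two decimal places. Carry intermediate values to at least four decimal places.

Spearman-Brown correction (n = 2): r_full = 2·0.303/(1 + 0.303) = 0.4651
Length factor from 50 to 59 items: n = 59/50 = 1.1800
r_new = n·r_full / (1 + (n − 1)·r_full) = 0.5488 / 1.0837 ≈ 0.5064

0.51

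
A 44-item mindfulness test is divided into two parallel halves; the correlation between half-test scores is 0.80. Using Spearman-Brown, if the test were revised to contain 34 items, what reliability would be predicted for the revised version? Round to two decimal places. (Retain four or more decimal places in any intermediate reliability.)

0.86

Full-test reliability from the split-half r: r_full = 2(0.80)/(1 + 0.80) = 0.8889
Then adjust to 34 items: n = 34/44 = 0.7727
r_new = n·r_full / (1 + (n − 1)·r_full) = 0.6869 / 0.7980 ≈ 0.8608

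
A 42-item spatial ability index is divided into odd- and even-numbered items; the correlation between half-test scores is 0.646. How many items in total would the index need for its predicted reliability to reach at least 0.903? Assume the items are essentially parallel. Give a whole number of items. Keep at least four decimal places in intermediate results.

108

r_full = 2(0.646)/(1 + 0.646) = 0.7849
Solve Spearman-Brown for n: n = 0.903(1 − 0.7849) / [0.7849(1 − 0.903)] = 2.5512
Items = 2.5512 × 42 ≈ 107.15 → 108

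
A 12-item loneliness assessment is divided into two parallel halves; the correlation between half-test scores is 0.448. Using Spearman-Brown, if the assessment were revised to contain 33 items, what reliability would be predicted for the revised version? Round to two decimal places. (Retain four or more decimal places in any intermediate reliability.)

Full-test reliability from the split-half r: r_full = 2(0.448)/(1 + 0.448) = 0.6188
Length factor from 12 to 33 items: n = 33/12 = 2.7500
r_new = n·r_full / (1 + (n − 1)·r_full) = 1.7017 / 2.0829 ≈ 0.8170

0.82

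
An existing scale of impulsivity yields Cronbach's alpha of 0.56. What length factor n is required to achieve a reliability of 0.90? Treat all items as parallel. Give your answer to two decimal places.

7.07

n = 0.90 × (1 − 0.56) / [ 0.56 × (1 − 0.90) ]
n = 0.3960 / 0.0560 ≈ 7.0714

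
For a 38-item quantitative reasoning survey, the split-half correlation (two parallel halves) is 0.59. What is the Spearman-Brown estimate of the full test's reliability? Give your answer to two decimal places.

0.74

The full test is twice the length of either half (n = 2).
r_full = 2r_hh / (1 + r_hh) = 2 × 0.59 / (1 + 0.59)
r_full = 1.1800 / 1.5900 ≈ 0.7421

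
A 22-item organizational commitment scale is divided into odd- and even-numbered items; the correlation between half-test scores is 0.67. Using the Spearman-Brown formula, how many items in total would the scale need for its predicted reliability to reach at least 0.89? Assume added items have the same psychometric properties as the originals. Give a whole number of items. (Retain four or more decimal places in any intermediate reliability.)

Corrected full-test reliability: r_full = 2 × 0.67 / (1 + 0.67) ≈ 0.8024
Solve Spearman-Brown for n: n = 0.89(1 − 0.8024) / [0.8024(1 − 0.89)] = 1.9925
Items = 1.9925 × 22 ≈ 43.84 → 44

44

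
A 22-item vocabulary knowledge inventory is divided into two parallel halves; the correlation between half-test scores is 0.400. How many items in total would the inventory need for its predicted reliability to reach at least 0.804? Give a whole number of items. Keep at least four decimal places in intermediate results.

68

r_full = 2(0.400)/(1 + 0.400) = 0.5714
Solve Spearman-Brown for n: n = 0.804(1 − 0.5714) / [0.5714(1 − 0.804)] = 3.0769
Items = 3.0769 × 22 ≈ 67.69 → 68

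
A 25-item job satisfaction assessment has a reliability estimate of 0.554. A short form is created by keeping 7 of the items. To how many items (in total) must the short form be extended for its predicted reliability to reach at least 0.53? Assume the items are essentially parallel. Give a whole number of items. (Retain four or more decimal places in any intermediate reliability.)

Short-form reliability: n = 7/25 = 0.2800; r_7 = n·r/(1+(n−1)r) ≈ 0.2581
Then solve for n' with r_old = 0.2581, r_target = 0.53: n' = 0.53(1 − 0.2581)/[0.2581(1 − 0.53)] = 3.2414
Total items = 3.2414 × 7 = 22.69, rounded up to 23.

23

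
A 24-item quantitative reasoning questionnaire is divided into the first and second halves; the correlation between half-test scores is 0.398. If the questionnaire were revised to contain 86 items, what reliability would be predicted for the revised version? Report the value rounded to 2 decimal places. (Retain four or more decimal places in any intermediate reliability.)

First correct the split-half correlation to full-test reliability: r_full = 2 × 0.398 / (1 + 0.398) ≈ 0.5694
Length factor from 24 to 86 items: n = 86/24 = 3.5833
r_new = n·r_full / (1 + (n − 1)·r_full) = 2.0403 / 2.4709 ≈ 0.8257

0.83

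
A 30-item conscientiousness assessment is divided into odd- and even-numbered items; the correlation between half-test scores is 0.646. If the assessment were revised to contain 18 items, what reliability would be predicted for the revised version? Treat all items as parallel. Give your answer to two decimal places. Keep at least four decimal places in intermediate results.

Full-test reliability from the split-half r: r_full = 2(0.646)/(1 + 0.646) = 0.7849
Then adjust to 18 items: n = 18/30 = 0.6000
r_new = n·r_full / (1 + (n − 1)·r_full) = 0.4709 / 0.6860 ≈ 0.6864

0.69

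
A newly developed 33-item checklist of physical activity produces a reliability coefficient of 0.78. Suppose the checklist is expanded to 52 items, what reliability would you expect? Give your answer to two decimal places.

Length ratio n = 52/33 = 1.5758
By Spearman-Brown, r_new = n r / (1 + (n − 1) r).
r_new = (1.5758 × 0.78) / (1 + (1.5758 − 1) × 0.78)
     = 1.2291 / 1.4491 = 0.8482

0.85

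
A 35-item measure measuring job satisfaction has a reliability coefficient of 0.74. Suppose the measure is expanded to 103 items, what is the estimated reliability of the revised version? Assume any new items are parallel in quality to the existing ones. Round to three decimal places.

0.893

n = 103/35 = 2.9429
Apply the Spearman-Brown prophecy formula, r' = nr / [1 + (n − 1)r]:
r_new = 2.9429·0.74 / [1 + (2.9429 − 1)·0.74]
r_new = 2.1777 / 2.4377 ≈ 0.8933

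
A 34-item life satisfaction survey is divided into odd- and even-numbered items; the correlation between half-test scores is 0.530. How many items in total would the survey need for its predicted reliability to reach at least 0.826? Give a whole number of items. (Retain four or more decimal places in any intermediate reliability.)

72

Corrected full-test reliability: r_full = 2 × 0.530 / (1 + 0.530) ≈ 0.6928
Solve Spearman-Brown for n: n = 0.826(1 − 0.6928) / [0.6928(1 − 0.826)] = 2.1050
Required items = 2.1050 × 34 = 71.57, so 72 items.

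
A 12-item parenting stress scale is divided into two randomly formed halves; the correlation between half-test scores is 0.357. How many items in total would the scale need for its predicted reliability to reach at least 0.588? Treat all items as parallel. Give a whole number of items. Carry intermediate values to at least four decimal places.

Corrected full-test reliability: r_full = 2 × 0.357 / (1 + 0.357) ≈ 0.5262
Solve Spearman-Brown for n: n = 0.588(1 − 0.5262) / [0.5262(1 − 0.588)] = 1.2851
Items = 1.2851 × 12 ≈ 15.42 → 16

16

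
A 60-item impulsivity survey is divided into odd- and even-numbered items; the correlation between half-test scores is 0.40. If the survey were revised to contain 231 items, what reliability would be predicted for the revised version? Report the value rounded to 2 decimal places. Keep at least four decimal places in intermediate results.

0.84

First correct the split-half correlation to full-test reliability: r_full = 2 × 0.40 / (1 + 0.40) ≈ 0.5714
Length factor from 60 to 231 items: n = 231/60 = 3.8500
r_new = n·r_full / (1 + (n − 1)·r_full) = 2.1999 / 2.6285 ≈ 0.8369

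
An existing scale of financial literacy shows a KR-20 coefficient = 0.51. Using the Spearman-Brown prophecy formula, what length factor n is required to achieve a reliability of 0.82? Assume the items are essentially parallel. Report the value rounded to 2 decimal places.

Rearranging the Spearman-Brown formula for n,
n = r_target (1 − r_old) / [ r_old (1 − r_target) ]
n = [0.82 × 0.49] / [0.51 × 0.18]
  = 0.4018 / 0.0918 = 4.3769

4.38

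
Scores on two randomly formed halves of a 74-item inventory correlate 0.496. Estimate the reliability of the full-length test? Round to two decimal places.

Each half is half the length of the full test, so the full test is n = 2 times a half.
r_full = 2(0.496) / (1 + 0.496)
r_full = 0.9920 / 1.4960 ≈ 0.6631

0.66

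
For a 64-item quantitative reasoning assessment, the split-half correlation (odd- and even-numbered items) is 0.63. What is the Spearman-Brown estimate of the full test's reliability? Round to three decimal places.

0.773

r_full = 2r_hh / (1 + r_hh) = 2 × 0.63 / (1 + 0.63)
       = 1.2600 / 1.6300 = 0.7730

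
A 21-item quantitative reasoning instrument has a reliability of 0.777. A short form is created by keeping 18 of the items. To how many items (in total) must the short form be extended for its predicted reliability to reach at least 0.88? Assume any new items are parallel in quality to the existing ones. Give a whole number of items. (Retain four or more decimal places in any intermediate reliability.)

Short-form reliability: n = 18/21 = 0.8571; r_18 = n·r/(1+(n−1)r) ≈ 0.7491
Then solve for n' with r_old = 0.7491, r_target = 0.88: n' = 0.88(1 − 0.7491)/[0.7491(1 − 0.88)] = 2.4562
Total items = 2.4562 × 18 = 44.21, rounded up to 45.

45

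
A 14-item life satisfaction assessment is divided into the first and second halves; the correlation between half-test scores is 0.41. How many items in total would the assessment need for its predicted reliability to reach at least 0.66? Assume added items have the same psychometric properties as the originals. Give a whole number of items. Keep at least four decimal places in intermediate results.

r_full = 2(0.41)/(1 + 0.41) = 0.5816
n = r_tgt(1 − r_full) / [r_full(1 − r_tgt)] = 0.66 × 0.4184 / (0.5816 × 0.34) ≈ 1.3965
Required items = 1.3965 × 14 = 19.55, so 20 items.

20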